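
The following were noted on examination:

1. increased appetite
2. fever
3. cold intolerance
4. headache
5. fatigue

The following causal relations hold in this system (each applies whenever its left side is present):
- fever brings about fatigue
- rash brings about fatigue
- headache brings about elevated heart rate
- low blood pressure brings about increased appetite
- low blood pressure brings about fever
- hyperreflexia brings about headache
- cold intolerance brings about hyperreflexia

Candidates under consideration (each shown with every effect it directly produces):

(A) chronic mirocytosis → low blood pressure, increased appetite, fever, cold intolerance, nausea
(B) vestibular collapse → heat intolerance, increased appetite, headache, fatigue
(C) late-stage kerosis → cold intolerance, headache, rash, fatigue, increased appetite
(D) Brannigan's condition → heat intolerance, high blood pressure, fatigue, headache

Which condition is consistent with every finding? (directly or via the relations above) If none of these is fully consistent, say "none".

A

Testing each hypothesis:
(A) chronic mirocytosis — accounts for every observation (headache by cold intolerance → hyperreflexia → headache)
(B) vestibular collapse — increased appetite match; fever miss; cold intolerance miss; headache match; fatigue match
(C) late-stage kerosis — increased appetite match; fever miss; cold intolerance match; headache match; fatigue match
(D) Brannigan's condition — increased appetite miss; fever miss; cold intolerance miss; headache match; fatigue match
Only (A) is consistent with every observation.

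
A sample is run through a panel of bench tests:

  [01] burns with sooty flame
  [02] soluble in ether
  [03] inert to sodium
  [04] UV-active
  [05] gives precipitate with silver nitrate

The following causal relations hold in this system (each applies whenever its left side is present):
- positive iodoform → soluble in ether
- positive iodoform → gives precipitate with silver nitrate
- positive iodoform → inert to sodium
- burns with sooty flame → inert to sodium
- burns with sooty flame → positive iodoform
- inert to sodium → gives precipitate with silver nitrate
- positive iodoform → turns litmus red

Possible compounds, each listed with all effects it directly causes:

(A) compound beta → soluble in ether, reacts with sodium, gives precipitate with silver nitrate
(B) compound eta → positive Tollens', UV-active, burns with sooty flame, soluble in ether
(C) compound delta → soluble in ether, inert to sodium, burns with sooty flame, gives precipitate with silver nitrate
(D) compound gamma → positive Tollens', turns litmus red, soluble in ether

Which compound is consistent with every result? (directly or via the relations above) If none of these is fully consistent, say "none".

B

Per-candidate check:
(A) compound beta — fails on burns with sooty flame, inert to sodium, UV-active (predicts reacts with sodium, not inert to sodium)
(B) compound eta — accounts for every observation (inert to sodium by burns with sooty flame → inert to sodium)
(C) compound delta — burns with sooty flame ✓; soluble in ether ✓; inert to sodium ✓; UV-active ✗; gives precipitate with silver nitrate ✓
(D) compound gamma — does not account for burns with sooty flame, inert to sodium, UV-active, gives precipitate with silver nitrate
(B) alone accounts for all the evidence.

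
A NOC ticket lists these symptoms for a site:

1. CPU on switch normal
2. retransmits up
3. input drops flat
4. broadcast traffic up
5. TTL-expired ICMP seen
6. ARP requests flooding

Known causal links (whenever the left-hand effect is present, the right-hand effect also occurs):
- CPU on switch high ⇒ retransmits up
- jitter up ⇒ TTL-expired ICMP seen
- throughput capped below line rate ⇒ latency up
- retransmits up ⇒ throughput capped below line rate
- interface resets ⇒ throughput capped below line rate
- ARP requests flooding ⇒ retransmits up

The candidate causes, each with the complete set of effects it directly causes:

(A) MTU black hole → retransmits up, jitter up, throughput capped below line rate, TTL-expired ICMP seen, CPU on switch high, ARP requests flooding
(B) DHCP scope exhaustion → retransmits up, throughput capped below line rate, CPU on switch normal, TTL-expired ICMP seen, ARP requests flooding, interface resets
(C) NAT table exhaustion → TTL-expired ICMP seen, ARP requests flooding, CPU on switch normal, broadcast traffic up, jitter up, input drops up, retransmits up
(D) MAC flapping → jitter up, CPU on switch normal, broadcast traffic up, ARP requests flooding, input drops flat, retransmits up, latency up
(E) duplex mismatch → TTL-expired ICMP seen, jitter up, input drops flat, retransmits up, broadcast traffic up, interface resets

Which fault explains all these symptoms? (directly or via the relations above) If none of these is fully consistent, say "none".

Per-candidate check:
(A) MTU black hole — CPU on switch normal -; retransmits up +; input drops flat -; broadcast traffic up -; TTL-expired ICMP seen +; ARP requests flooding +
(B) DHCP scope exhaustion — does not account for input drops flat, broadcast traffic up
(C) NAT table exhaustion — fails on input drops flat (predicts input drops up, not input drops flat)
(D) MAC flapping — CPU on switch normal +; retransmits up +; input drops flat +; broadcast traffic up +; TTL-expired ICMP seen + (via jitter up → TTL-expired ICMP seen); ARP requests flooding +
(E) duplex mismatch — does not account for CPU on switch normal, ARP requests flooding
(D) alone accounts for all the evidence.

D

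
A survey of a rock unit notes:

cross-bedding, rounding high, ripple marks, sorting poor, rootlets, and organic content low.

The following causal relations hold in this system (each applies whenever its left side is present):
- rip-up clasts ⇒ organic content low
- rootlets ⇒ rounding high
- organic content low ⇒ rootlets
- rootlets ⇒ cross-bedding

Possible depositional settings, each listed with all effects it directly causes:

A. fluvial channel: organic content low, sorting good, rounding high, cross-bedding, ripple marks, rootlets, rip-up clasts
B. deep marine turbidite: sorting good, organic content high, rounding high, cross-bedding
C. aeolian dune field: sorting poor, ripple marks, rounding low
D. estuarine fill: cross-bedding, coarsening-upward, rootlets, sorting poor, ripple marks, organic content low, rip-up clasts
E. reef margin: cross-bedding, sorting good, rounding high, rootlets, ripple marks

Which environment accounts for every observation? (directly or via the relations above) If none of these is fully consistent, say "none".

D

Testing each hypothesis:
(A) fluvial channel — cross-bedding match; rounding high match; ripple marks match; sorting poor miss; rootlets match; organic content low match
(B) deep marine turbidite — fails on ripple marks, sorting poor, rootlets, organic content low (predicts sorting good, not sorting poor; predicts organic content high, not organic content low)
(C) aeolian dune field — fails on cross-bedding, rounding high, rootlets, organic content low (predicts rounding low, not rounding high)
(D) estuarine fill — accounts for every observation (rounding high via rootlets → rounding high)
(E) reef margin — fails on sorting poor, organic content low (predicts sorting good, not sorting poor)
(D) alone accounts for all the evidence.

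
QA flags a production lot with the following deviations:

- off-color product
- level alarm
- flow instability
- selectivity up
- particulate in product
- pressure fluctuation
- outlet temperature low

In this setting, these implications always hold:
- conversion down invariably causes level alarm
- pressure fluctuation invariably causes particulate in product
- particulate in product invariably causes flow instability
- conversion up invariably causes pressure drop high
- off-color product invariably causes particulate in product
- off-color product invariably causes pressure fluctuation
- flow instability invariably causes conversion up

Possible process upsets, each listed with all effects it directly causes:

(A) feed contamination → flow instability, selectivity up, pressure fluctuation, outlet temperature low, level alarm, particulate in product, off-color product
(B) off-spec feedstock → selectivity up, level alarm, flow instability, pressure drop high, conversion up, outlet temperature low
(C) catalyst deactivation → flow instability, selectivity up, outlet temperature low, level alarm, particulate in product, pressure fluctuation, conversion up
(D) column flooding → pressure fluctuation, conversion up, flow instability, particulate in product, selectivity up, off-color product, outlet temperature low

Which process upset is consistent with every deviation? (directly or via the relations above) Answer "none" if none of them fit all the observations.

Checking each candidate against the observations:
(A) feed contamination — accounts for every observation
(B) off-spec feedstock — off-color product ✗; level alarm ✓; flow instability ✓; selectivity up ✓; particulate in product ✗; pressure fluctuation ✗; outlet temperature low ✓
(C) catalyst deactivation — does not account for off-color product
(D) column flooding — does not account for level alarm
(A) is the only candidate with no mismatches.

A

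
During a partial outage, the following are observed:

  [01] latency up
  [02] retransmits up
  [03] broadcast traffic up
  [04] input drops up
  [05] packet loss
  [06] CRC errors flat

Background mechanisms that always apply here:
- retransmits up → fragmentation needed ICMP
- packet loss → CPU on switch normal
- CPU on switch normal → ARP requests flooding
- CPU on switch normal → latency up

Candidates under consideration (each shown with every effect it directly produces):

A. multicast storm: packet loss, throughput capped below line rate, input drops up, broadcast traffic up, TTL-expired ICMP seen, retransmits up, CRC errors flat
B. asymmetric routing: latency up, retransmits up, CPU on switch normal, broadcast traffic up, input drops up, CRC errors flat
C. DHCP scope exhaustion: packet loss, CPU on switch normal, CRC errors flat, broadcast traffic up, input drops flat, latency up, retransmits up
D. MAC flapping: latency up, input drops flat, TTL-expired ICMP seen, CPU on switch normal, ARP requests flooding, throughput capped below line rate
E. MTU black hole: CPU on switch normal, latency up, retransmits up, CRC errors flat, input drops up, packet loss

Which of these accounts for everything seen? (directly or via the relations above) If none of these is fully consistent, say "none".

Per-candidate check:
(A) multicast storm — latency up + (by packet loss → CPU on switch normal → latency up); retransmits up +; broadcast traffic up +; input drops up +; packet loss +; CRC errors flat +
(B) asymmetric routing — does not account for packet loss
(C) DHCP scope exhaustion — latency up +; retransmits up +; broadcast traffic up +; input drops up -; packet loss +; CRC errors flat +
(D) MAC flapping — fails on retransmits up, broadcast traffic up, input drops up, packet loss, CRC errors flat (predicts input drops flat, not input drops up)
(E) MTU black hole — latency up +; retransmits up +; broadcast traffic up -; input drops up +; packet loss +; CRC errors flat +
(A) is the only candidate with no mismatches.

A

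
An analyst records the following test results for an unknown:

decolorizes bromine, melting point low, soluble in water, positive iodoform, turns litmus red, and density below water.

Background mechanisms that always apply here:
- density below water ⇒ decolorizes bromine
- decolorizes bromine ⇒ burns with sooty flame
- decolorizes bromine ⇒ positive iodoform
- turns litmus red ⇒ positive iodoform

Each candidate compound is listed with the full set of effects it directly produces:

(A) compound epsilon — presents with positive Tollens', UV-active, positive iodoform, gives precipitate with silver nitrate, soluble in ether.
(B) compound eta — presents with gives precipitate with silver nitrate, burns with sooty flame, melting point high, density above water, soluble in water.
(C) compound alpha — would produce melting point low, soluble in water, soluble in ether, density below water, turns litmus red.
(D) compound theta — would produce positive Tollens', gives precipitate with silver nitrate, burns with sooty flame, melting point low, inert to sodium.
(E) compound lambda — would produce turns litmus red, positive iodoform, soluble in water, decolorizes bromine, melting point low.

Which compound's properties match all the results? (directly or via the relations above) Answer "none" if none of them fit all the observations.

Per-candidate check:
(A) compound epsilon — does not account for decolorizes bromine, melting point low, soluble in water, turns litmus red, density below water
(B) compound eta — decolorizes bromine ✗; melting point low ✗; soluble in water ✓; positive iodoform ✗; turns litmus red ✗; density below water ✗
(C) compound alpha — decolorizes bromine ✓ (via density below water → decolorizes bromine); melting point low ✓; soluble in water ✓; positive iodoform ✓ (via turns litmus red → positive iodoform); turns litmus red ✓; density below water ✓
(D) compound theta — decolorizes bromine ✗; melting point low ✓; soluble in water ✗; positive iodoform ✗; turns litmus red ✗; density below water ✗
(E) compound lambda — does not account for density below water
(C) is the only candidate with no mismatches.

C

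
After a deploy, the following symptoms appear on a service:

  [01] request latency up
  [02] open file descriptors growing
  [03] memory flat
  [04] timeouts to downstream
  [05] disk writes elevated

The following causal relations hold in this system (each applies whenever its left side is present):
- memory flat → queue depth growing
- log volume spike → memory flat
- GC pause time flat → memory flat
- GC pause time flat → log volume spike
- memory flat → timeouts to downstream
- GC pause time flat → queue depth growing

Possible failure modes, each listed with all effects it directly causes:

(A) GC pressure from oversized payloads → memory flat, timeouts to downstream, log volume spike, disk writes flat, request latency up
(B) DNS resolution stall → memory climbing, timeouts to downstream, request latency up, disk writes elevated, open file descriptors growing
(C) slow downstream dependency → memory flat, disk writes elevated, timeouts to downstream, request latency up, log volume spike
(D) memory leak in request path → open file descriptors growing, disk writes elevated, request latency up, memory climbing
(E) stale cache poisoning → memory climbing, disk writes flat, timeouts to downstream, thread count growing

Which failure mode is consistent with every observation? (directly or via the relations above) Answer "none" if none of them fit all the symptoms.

none

For each candidate, compare predicted effects to what was observed:
(A) GC pressure from oversized payloads — fails on open file descriptors growing, disk writes elevated (predicts disk writes flat, not disk writes elevated)
(B) DNS resolution stall — fails on memory flat (predicts memory climbing, not memory flat)
(C) slow downstream dependency — request latency up match; open file descriptors growing miss; memory flat match; timeouts to downstream match; disk writes elevated match
(D) memory leak in request path — request latency up match; open file descriptors growing match; memory flat miss; timeouts to downstream miss; disk writes elevated match
(E) stale cache poisoning — fails on request latency up, open file descriptors growing, memory flat, disk writes elevated (predicts memory climbing, not memory flat; predicts disk writes flat, not disk writes elevated)
No candidate is consistent with all observations.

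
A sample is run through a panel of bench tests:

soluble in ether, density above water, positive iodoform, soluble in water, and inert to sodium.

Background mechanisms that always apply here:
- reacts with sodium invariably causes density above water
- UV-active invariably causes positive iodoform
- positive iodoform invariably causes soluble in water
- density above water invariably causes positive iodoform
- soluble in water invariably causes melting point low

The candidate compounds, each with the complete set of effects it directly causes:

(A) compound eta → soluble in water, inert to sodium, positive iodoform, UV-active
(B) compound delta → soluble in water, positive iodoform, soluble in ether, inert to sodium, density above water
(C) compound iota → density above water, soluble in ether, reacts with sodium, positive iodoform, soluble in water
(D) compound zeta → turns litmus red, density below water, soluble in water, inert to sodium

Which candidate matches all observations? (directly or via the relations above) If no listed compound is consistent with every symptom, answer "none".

B

Per-candidate check:
(A) compound eta — soluble in ether NO; density above water NO; positive iodoform yes; soluble in water yes; inert to sodium yes
(B) compound delta — soluble in ether yes; density above water yes; positive iodoform yes; soluble in water yes; inert to sodium yes
(C) compound iota — soluble in ether yes; density above water yes; positive iodoform yes; soluble in water yes; inert to sodium NO
(D) compound zeta — fails on soluble in ether, density above water, positive iodoform (predicts density below water, not density above water)
Only (B) is consistent with every observation.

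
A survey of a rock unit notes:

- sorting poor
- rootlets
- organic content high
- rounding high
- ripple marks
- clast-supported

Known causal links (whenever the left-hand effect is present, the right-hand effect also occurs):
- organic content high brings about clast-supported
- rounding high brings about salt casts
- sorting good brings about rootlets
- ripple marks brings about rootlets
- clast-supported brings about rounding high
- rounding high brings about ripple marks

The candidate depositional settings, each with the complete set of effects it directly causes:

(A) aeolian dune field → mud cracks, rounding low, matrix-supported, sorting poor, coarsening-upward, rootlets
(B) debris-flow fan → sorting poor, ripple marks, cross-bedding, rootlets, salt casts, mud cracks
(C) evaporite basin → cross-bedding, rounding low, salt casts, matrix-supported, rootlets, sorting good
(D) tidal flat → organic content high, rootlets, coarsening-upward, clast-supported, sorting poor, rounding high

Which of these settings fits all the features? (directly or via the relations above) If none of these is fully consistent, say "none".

Per-candidate check:
(A) aeolian dune field — fails on organic content high, rounding high, ripple marks, clast-supported (predicts rounding low, not rounding high; predicts matrix-supported, not clast-supported)
(B) debris-flow fan — sorting poor +; rootlets +; organic content high -; rounding high -; ripple marks +; clast-supported -
(C) evaporite basin — sorting poor -; rootlets +; organic content high -; rounding high -; ripple marks -; clast-supported -
(D) tidal flat — accounts for every observation (ripple marks via rounding high → ripple marks)
Only (D) is consistent with every observation.

D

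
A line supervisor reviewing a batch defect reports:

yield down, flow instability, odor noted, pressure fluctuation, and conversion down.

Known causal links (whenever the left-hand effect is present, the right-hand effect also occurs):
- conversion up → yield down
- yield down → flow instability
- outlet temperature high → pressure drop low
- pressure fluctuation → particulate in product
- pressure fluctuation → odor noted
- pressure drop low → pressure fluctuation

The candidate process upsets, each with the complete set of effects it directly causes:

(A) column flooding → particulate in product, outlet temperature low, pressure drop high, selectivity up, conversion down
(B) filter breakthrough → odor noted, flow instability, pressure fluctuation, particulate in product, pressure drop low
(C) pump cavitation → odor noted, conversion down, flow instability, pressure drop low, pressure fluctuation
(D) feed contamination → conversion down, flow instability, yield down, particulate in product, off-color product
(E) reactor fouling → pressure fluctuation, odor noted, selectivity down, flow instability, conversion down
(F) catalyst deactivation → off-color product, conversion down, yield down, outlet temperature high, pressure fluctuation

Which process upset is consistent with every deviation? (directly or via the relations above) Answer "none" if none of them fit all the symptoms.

Testing each hypothesis:
(A) column flooding — yield down -; flow instability -; odor noted -; pressure fluctuation -; conversion down +
(B) filter breakthrough — yield down -; flow instability +; odor noted +; pressure fluctuation +; conversion down -
(C) pump cavitation — does not account for yield down
(D) feed contamination — yield down +; flow instability +; odor noted -; pressure fluctuation -; conversion down +
(E) reactor fouling — does not account for yield down
(F) catalyst deactivation — yield down +; flow instability + (by yield down → flow instability); odor noted + (by pressure fluctuation → odor noted); pressure fluctuation +; conversion down +
(F) alone accounts for all the evidence.

F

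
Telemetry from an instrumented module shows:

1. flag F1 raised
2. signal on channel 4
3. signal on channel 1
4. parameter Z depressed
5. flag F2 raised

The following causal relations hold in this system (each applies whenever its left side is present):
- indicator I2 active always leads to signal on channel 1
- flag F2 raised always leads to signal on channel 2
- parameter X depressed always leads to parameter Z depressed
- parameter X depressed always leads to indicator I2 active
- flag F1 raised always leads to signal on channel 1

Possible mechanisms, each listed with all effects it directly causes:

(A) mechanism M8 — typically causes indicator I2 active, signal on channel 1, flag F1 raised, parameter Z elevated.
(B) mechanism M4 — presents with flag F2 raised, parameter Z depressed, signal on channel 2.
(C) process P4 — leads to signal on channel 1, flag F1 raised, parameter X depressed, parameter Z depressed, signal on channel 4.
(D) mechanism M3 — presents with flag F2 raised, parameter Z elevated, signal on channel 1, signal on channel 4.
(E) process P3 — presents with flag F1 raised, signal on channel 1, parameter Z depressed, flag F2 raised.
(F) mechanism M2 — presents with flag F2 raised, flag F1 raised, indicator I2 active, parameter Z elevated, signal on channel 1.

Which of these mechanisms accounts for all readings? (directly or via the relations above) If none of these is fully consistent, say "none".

Checking each candidate against the observations:
(A) mechanism M8 — flag F1 raised ✓; signal on channel 4 ✗; signal on channel 1 ✓; parameter Z depressed ✗; flag F2 raised ✗
(B) mechanism M4 — flag F1 raised ✗; signal on channel 4 ✗; signal on channel 1 ✗; parameter Z depressed ✓; flag F2 raised ✓
(C) process P4 — does not account for flag F2 raised
(D) mechanism M3 — fails on flag F1 raised, parameter Z depressed (predicts parameter Z elevated, not parameter Z depressed)
(E) process P3 — flag F1 raised ✓; signal on channel 4 ✗; signal on channel 1 ✓; parameter Z depressed ✓; flag F2 raised ✓
(F) mechanism M2 — flag F1 raised ✓; signal on channel 4 ✗; signal on channel 1 ✓; parameter Z depressed ✗; flag F2 raised ✓
None of the listed candidates fits everything.

none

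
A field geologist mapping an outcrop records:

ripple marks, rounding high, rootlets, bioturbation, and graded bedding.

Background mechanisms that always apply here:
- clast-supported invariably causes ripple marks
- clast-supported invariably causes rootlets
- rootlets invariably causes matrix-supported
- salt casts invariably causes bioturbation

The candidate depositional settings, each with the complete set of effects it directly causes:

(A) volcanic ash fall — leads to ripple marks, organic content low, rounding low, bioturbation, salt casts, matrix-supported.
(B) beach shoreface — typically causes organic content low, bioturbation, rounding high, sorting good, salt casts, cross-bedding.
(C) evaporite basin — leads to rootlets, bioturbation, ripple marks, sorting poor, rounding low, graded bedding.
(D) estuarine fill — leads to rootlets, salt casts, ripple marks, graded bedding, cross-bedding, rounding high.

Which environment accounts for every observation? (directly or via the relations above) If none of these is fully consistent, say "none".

D

Checking each candidate against the observations:
(A) volcanic ash fall — fails on rounding high, rootlets, graded bedding (predicts rounding low, not rounding high)
(B) beach shoreface — does not account for ripple marks, rootlets, graded bedding
(C) evaporite basin — fails on rounding high (predicts rounding low, not rounding high)
(D) estuarine fill — accounts for every observation (bioturbation via salt casts → bioturbation)
(D) is the only candidate with no mismatches.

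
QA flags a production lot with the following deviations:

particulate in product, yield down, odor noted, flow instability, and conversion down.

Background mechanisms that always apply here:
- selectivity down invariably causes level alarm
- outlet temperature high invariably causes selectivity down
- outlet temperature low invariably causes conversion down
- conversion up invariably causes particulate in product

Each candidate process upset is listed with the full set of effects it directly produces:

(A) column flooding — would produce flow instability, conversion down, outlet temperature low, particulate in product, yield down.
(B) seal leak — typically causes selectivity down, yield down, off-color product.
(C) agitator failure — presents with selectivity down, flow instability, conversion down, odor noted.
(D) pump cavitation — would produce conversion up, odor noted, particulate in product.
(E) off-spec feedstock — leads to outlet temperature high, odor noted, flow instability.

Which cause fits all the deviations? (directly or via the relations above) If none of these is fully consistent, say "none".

none

Testing each hypothesis:
(A) column flooding — particulate in product yes; yield down yes; odor noted NO; flow instability yes; conversion down yes
(B) seal leak — particulate in product NO; yield down yes; odor noted NO; flow instability NO; conversion down NO
(C) agitator failure — does not account for particulate in product, yield down
(D) pump cavitation — fails on yield down, flow instability, conversion down (predicts conversion up, not conversion down)
(E) off-spec feedstock — particulate in product NO; yield down NO; odor noted yes; flow instability yes; conversion down NO
No candidate is consistent with all observations.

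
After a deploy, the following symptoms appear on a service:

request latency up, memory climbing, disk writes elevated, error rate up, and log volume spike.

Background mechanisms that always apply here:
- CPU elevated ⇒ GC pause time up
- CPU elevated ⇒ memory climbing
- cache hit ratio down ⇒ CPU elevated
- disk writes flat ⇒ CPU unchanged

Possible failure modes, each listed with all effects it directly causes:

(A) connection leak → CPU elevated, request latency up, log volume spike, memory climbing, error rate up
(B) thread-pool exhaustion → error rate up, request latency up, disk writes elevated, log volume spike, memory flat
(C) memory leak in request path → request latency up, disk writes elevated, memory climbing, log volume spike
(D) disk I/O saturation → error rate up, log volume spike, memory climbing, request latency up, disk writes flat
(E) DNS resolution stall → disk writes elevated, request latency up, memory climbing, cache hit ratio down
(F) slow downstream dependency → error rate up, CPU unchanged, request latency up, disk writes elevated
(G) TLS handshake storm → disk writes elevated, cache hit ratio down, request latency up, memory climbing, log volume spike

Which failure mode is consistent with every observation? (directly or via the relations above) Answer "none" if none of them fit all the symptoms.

Testing each hypothesis:
(A) connection leak — does not account for disk writes elevated
(B) thread-pool exhaustion — request latency up ✓; memory climbing ✗; disk writes elevated ✓; error rate up ✓; log volume spike ✓
(C) memory leak in request path — does not account for error rate up
(D) disk I/O saturation — request latency up ✓; memory climbing ✓; disk writes elevated ✗; error rate up ✓; log volume spike ✓
(E) DNS resolution stall — request latency up ✓; memory climbing ✓; disk writes elevated ✓; error rate up ✗; log volume spike ✗
(F) slow downstream dependency — does not account for memory climbing, log volume spike
(G) TLS handshake storm — does not account for error rate up
None of the listed candidates fits everything.

none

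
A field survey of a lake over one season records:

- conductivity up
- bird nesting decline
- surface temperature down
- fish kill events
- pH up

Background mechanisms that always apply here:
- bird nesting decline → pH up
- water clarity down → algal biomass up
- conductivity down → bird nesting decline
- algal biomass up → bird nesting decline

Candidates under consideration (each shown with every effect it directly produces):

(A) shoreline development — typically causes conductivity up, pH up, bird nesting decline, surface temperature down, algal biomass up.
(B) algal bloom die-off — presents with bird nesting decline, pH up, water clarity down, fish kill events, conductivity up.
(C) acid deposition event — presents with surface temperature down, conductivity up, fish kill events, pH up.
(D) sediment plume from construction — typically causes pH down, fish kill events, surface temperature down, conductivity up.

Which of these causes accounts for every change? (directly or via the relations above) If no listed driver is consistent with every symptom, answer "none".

none

Per-candidate check:
(A) shoreline development — does not account for fish kill events
(B) algal bloom die-off — does not account for surface temperature down
(C) acid deposition event — does not account for bird nesting decline
(D) sediment plume from construction — fails on bird nesting decline, pH up (predicts pH down, not pH up)
No candidate is consistent with all observations.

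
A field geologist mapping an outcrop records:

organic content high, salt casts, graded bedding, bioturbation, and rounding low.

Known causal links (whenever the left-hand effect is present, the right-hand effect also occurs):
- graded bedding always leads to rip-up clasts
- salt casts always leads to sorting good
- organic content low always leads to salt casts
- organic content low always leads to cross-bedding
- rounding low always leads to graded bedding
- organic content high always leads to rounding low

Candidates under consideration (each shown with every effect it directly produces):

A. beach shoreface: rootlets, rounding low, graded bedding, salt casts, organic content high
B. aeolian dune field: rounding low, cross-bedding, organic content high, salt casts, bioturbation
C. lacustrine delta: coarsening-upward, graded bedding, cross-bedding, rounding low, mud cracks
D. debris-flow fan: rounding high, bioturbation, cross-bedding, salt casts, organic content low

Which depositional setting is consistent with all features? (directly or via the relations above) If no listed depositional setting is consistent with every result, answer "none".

B

Checking each candidate against the observations:
(A) beach shoreface — organic content high +; salt casts +; graded bedding +; bioturbation -; rounding low +
(B) aeolian dune field — organic content high +; salt casts +; graded bedding + (through rounding low → graded bedding); bioturbation +; rounding low +
(C) lacustrine delta — does not account for organic content high, salt casts, bioturbation
(D) debris-flow fan — fails on organic content high, graded bedding, rounding low (predicts organic content low, not organic content high; predicts rounding high, not rounding low)
(B) is the only candidate with no mismatches.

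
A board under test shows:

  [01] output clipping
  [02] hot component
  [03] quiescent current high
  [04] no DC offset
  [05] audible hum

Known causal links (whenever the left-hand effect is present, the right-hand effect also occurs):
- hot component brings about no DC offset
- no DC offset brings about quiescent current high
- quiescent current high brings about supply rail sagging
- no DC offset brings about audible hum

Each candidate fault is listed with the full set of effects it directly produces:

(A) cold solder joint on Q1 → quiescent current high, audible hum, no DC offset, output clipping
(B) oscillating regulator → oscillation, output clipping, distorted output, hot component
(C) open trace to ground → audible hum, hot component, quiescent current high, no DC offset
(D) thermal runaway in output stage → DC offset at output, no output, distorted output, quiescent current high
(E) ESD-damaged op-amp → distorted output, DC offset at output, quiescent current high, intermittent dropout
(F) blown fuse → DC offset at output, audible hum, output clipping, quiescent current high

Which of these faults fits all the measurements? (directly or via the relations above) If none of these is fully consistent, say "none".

Per-candidate check:
(A) cold solder joint on Q1 — output clipping yes; hot component NO; quiescent current high yes; no DC offset yes; audible hum yes
(B) oscillating regulator — output clipping yes; hot component yes; quiescent current high yes (via hot component → no DC offset → quiescent current high); no DC offset yes (via hot component → no DC offset); audible hum yes (via hot component → no DC offset → audible hum)
(C) open trace to ground — output clipping NO; hot component yes; quiescent current high yes; no DC offset yes; audible hum yes
(D) thermal runaway in output stage — fails on output clipping, hot component, no DC offset, audible hum (predicts DC offset at output, not no DC offset)
(E) ESD-damaged op-amp — fails on output clipping, hot component, no DC offset, audible hum (predicts DC offset at output, not no DC offset)
(F) blown fuse — fails on hot component, no DC offset (predicts DC offset at output, not no DC offset)
(B) is the only candidate with no mismatches.

B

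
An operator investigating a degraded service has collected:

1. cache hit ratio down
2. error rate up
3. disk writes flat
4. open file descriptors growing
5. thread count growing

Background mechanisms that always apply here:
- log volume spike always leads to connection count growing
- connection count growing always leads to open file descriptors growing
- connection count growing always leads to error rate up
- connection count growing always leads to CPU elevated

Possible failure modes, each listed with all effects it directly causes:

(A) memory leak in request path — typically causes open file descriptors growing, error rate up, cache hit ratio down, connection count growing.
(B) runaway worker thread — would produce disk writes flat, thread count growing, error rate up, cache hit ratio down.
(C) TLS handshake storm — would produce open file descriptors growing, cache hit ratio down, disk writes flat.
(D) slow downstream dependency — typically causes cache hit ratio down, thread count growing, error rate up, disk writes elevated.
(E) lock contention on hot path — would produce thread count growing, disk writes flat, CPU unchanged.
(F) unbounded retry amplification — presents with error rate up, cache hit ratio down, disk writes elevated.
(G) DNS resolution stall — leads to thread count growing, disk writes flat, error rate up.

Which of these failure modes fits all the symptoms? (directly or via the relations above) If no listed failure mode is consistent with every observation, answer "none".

Per-candidate check:
(A) memory leak in request path — does not account for disk writes flat, thread count growing
(B) runaway worker thread — cache hit ratio down +; error rate up +; disk writes flat +; open file descriptors growing -; thread count growing +
(C) TLS handshake storm — cache hit ratio down +; error rate up -; disk writes flat +; open file descriptors growing +; thread count growing -
(D) slow downstream dependency — cache hit ratio down +; error rate up +; disk writes flat -; open file descriptors growing -; thread count growing +
(E) lock contention on hot path — cache hit ratio down -; error rate up -; disk writes flat +; open file descriptors growing -; thread count growing +
(F) unbounded retry amplification — cache hit ratio down +; error rate up +; disk writes flat -; open file descriptors growing -; thread count growing -
(G) DNS resolution stall — cache hit ratio down -; error rate up +; disk writes flat +; open file descriptors growing -; thread count growing +
None of the listed candidates fits everything.

none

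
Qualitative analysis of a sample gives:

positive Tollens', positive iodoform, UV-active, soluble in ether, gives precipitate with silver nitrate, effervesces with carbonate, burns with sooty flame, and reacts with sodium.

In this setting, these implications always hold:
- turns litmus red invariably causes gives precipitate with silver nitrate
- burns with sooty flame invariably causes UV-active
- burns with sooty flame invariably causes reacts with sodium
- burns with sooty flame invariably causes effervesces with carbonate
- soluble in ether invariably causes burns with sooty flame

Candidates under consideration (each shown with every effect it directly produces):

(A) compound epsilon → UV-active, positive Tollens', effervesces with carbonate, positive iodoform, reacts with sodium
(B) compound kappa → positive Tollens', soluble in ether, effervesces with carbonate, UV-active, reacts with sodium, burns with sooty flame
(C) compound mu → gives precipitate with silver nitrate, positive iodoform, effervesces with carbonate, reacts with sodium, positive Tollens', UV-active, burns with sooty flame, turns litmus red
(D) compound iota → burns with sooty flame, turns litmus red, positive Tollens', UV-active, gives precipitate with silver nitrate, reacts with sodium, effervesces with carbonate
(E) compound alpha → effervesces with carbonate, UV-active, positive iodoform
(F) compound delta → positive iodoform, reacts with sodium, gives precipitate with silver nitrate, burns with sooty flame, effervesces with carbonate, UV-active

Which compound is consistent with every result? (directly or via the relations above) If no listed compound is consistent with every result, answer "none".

none

Testing each hypothesis:
(A) compound epsilon — positive Tollens' +; positive iodoform +; UV-active +; soluble in ether -; gives precipitate with silver nitrate -; effervesces with carbonate +; burns with sooty flame -; reacts with sodium +
(B) compound kappa — positive Tollens' +; positive iodoform -; UV-active +; soluble in ether +; gives precipitate with silver nitrate -; effervesces with carbonate +; burns with sooty flame +; reacts with sodium +
(C) compound mu — does not account for soluble in ether
(D) compound iota — does not account for positive iodoform, soluble in ether
(E) compound alpha — does not account for positive Tollens', soluble in ether, gives precipitate with silver nitrate, burns with sooty flame, reacts with sodium
(F) compound delta — positive Tollens' -; positive iodoform +; UV-active +; soluble in ether -; gives precipitate with silver nitrate +; effervesces with carbonate +; burns with sooty flame +; reacts with sodium +
No candidate is consistent with all observations.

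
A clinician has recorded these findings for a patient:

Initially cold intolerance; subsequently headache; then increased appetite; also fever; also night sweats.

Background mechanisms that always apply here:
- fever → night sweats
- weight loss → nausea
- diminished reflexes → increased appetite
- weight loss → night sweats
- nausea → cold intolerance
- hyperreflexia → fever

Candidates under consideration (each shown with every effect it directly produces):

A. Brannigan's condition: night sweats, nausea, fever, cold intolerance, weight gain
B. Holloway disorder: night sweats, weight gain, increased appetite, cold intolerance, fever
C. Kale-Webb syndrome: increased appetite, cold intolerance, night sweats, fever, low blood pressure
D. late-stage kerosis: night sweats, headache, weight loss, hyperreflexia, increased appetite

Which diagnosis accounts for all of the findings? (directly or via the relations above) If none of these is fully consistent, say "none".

Testing each hypothesis:
(A) Brannigan's condition — cold intolerance match; headache miss; increased appetite miss; fever match; night sweats match
(B) Holloway disorder — cold intolerance match; headache miss; increased appetite match; fever match; night sweats match
(C) Kale-Webb syndrome — does not account for headache
(D) late-stage kerosis — cold intolerance match (via weight loss → nausea → cold intolerance); headache match; increased appetite match; fever match (via hyperreflexia → fever); night sweats match
Only (D) is consistent with every observation.

D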